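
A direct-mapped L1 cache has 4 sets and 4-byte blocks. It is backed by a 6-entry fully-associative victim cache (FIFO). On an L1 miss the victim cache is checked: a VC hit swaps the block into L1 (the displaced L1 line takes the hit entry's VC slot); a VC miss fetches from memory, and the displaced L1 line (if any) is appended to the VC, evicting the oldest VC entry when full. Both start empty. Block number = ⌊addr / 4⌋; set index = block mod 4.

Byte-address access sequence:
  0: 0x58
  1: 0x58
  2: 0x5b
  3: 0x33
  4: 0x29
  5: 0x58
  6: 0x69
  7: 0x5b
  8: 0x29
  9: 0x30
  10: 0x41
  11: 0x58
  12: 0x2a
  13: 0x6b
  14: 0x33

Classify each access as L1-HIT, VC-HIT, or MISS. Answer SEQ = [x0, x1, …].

  [0] addr=0x58 blk=22 s=2: MISS | VC []
  [1] addr=0x58 blk=22 s=2: L1-HIT | VC []
  [2] addr=0x5b blk=22 s=2: L1-HIT | VC []
  [3] addr=0x33 blk=12 s=0: MISS | VC []
  [4] addr=0x29 blk=10 s=2: MISS | VC [22]
  [5] addr=0x58 blk=22 s=2: VC-HIT | VC [10]
  [6] addr=0x69 blk=26 s=2: MISS | VC [10, 22]
  [7] addr=0x5b blk=22 s=2: VC-HIT | VC [10, 26]
  [8] addr=0x29 blk=10 s=2: VC-HIT | VC [22, 26]
  [9] addr=0x30 blk=12 s=0: L1-HIT | VC [22, 26]
  [10] addr=0x41 blk=16 s=0: MISS | VC [22, 26, 12]
  [11] addr=0x58 blk=22 s=2: VC-HIT | VC [10, 26, 12]
  [12] addr=0x2a blk=10 s=2: VC-HIT | VC [22, 26, 12]
  [13] addr=0x6b blk=26 s=2: VC-HIT | VC [22, 10, 12]
  [14] addr=0x33 blk=12 s=0: VC-HIT | VC [22, 10, 16]

SEQ = [MISS, L1-HIT, L1-HIT, MISS, MISS, VC-HIT, MISS, VC-HIT, VC-HIT, L1-HIT, MISS, VC-HIT, VC-HIT, VC-HIT, VC-HIT]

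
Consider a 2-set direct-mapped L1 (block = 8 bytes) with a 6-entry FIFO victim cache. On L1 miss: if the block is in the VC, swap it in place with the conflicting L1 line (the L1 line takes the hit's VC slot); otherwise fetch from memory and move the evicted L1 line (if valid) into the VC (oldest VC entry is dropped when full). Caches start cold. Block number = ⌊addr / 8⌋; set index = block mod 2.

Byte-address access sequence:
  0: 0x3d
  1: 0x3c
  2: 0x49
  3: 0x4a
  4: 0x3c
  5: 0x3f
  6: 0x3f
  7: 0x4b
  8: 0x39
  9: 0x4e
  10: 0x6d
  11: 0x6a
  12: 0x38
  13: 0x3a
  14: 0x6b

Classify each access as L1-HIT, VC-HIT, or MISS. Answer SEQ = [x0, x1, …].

  [0] addr=0x3d blk=7 s=1: MISS | VC []
  [1] addr=0x3c blk=7 s=1: L1-HIT | VC []
  [2] addr=0x49 blk=9 s=1: MISS | VC [7]
  [3] addr=0x4a blk=9 s=1: L1-HIT | VC [7]
  [4] addr=0x3c blk=7 s=1: VC-HIT | VC [9]
  [5] addr=0x3f blk=7 s=1: L1-HIT | VC [9]
  [6] addr=0x3f blk=7 s=1: L1-HIT | VC [9]
  [7] addr=0x4b blk=9 s=1: VC-HIT | VC [7]
  [8] addr=0x39 blk=7 s=1: VC-HIT | VC [9]
  [9] addr=0x4e blk=9 s=1: VC-HIT | VC [7]
  [10] addr=0x6d blk=13 s=1: MISS | VC [7, 9]
  [11] addr=0x6a blk=13 s=1: L1-HIT | VC [7, 9]
  [12] addr=0x38 blk=7 s=1: VC-HIT | VC [13, 9]
  [13] addr=0x3a blk=7 s=1: L1-HIT | VC [13, 9]
  [14] addr=0x6b blk=13 s=1: VC-HIT | VC [7, 9]

SEQ = [MISS, L1-HIT, MISS, L1-HIT, VC-HIT, L1-HIT, L1-HIT, VC-HIT, VC-HIT, VC-HIT, MISS, L1-HIT, VC-HIT, L1-HIT, VC-HIT]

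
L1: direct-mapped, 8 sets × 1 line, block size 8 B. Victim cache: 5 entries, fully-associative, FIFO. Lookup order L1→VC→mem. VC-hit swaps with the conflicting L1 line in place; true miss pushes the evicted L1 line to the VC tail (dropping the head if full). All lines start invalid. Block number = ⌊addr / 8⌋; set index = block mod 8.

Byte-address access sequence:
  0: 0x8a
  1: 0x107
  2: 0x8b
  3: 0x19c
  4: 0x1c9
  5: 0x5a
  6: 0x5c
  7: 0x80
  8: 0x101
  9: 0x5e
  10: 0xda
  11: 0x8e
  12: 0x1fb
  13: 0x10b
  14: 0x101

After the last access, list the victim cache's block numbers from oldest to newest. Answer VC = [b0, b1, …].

#0 0x8a→b17/s1 MISS; vc=[]
#1 0x107→b32/s0 MISS; vc=[]
#2 0x8b→b17/s1 L1-HIT; vc=[]
#3 0x19c→b51/s3 MISS; vc=[]
#4 0x1c9→b57/s1 MISS; vc=[17]
#5 0x5a→b11/s3 MISS; vc=[17,51]
#6 0x5c→b11/s3 L1-HIT; vc=[17,51]
#7 0x80→b16/s0 MISS; vc=[17,51,32]
#8 0x101→b32/s0 VC-HIT; vc=[17,51,16]
#9 0x5e→b11/s3 L1-HIT; vc=[17,51,16]
#10 0xda→b27/s3 MISS; vc=[17,51,16,11]
#11 0x8e→b17/s1 VC-HIT; vc=[57,51,16,11]
#12 0x1fb→b63/s7 MISS; vc=[57,51,16,11]
#13 0x10b→b33/s1 MISS; vc=[57,51,16,11,17]
#14 0x101→b32/s0 L1-HIT; vc=[57,51,16,11,17]

VC = [57, 51, 16, 11, 17]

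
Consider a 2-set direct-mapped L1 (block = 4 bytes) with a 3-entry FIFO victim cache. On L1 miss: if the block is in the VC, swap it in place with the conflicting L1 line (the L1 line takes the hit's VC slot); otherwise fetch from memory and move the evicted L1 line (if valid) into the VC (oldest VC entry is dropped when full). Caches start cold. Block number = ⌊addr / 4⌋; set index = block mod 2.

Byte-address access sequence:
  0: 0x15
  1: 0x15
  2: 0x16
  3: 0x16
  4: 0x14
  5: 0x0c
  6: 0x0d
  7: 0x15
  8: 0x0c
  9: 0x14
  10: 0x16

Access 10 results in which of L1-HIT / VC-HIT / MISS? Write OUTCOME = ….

OUTCOME = L1-HIT

  [0] addr=0x15 blk=5 s=1: MISS | VC []
  [1] addr=0x15 blk=5 s=1: L1-HIT | VC []
  [2] addr=0x16 blk=5 s=1: L1-HIT | VC []
  [3] addr=0x16 blk=5 s=1: L1-HIT | VC []
  [4] addr=0x14 blk=5 s=1: L1-HIT | VC []
  [5] addr=0xc blk=3 s=1: MISS | VC [5]
  [6] addr=0xd blk=3 s=1: L1-HIT | VC [5]
  [7] addr=0x15 blk=5 s=1: VC-HIT | VC [3]
  [8] addr=0xc blk=3 s=1: VC-HIT | VC [5]
  [9] addr=0x14 blk=5 s=1: VC-HIT | VC [3]
  [10] addr=0x16 blk=5 s=1: L1-HIT | VC [3]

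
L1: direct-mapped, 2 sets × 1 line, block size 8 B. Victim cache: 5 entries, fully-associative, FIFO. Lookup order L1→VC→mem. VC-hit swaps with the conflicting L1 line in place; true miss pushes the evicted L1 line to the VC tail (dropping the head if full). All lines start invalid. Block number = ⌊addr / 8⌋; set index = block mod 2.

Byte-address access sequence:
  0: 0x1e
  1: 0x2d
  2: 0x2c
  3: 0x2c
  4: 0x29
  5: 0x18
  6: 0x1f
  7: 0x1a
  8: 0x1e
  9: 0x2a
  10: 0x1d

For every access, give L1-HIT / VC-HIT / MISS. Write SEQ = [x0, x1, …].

SEQ = [MISS, MISS, L1-HIT, L1-HIT, L1-HIT, VC-HIT, L1-HIT, L1-HIT, L1-HIT, VC-HIT, VC-HIT]

  [0] addr=0x1e blk=3 s=1: MISS | VC []
  [1] addr=0x2d blk=5 s=1: MISS | VC [3]
  [2] addr=0x2c blk=5 s=1: L1-HIT | VC [3]
  [3] addr=0x2c blk=5 s=1: L1-HIT | VC [3]
  [4] addr=0x29 blk=5 s=1: L1-HIT | VC [3]
  [5] addr=0x18 blk=3 s=1: VC-HIT | VC [5]
  [6] addr=0x1f blk=3 s=1: L1-HIT | VC [5]
  [7] addr=0x1a blk=3 s=1: L1-HIT | VC [5]
  [8] addr=0x1e blk=3 s=1: L1-HIT | VC [5]
  [9] addr=0x2a blk=5 s=1: VC-HIT | VC [3]
  [10] addr=0x1d blk=3 s=1: VC-HIT | VC [5]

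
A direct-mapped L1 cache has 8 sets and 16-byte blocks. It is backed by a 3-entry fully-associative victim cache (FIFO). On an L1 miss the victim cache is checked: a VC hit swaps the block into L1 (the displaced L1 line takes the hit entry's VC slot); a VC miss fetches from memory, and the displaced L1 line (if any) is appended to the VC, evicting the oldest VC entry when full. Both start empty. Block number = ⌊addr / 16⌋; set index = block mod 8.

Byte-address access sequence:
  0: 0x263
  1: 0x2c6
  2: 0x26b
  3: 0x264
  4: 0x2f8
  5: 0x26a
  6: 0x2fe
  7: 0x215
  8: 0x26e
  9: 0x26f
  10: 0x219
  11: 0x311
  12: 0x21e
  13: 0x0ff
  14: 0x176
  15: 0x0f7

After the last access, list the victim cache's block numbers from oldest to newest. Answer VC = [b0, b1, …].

0: 0x263 (blk 38, set 6) → MISS  vc=[]
1: 0x2c6 (blk 44, set 4) → MISS  vc=[]
2: 0x26b (blk 38, set 6) → L1-HIT  vc=[]
3: 0x264 (blk 38, set 6) → L1-HIT  vc=[]
4: 0x2f8 (blk 47, set 7) → MISS  vc=[]
5: 0x26a (blk 38, set 6) → L1-HIT  vc=[]
6: 0x2fe (blk 47, set 7) → L1-HIT  vc=[]
7: 0x215 (blk 33, set 1) → MISS  vc=[]
8: 0x26e (blk 38, set 6) → L1-HIT  vc=[]
9: 0x26f (blk 38, set 6) → L1-HIT  vc=[]
10: 0x219 (blk 33, set 1) → L1-HIT  vc=[]
11: 0x311 (blk 49, set 1) → MISS  vc=[33]
12: 0x21e (blk 33, set 1) → VC-HIT  vc=[49]
13: 0xff (blk 15, set 7) → MISS  vc=[49, 47]
14: 0x176 (blk 23, set 7) → MISS  vc=[49, 47, 15]
15: 0xf7 (blk 15, set 7) → VC-HIT  vc=[49, 47, 23]

VC = [49, 47, 23]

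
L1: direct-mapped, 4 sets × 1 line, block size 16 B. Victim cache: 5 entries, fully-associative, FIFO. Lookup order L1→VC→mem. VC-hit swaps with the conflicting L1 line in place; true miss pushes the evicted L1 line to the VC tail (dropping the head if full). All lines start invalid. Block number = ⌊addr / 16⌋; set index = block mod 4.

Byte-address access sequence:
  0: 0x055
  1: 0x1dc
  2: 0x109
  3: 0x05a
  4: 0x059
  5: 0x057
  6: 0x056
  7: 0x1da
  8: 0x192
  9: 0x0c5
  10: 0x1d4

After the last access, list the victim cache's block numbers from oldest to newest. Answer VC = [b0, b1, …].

0: 0x55 (blk 5, set 1) → MISS  vc=[]
1: 0x1dc (blk 29, set 1) → MISS  vc=[5]
2: 0x109 (blk 16, set 0) → MISS  vc=[5]
3: 0x5a (blk 5, set 1) → VC-HIT  vc=[29]
4: 0x59 (blk 5, set 1) → L1-HIT  vc=[29]
5: 0x57 (blk 5, set 1) → L1-HIT  vc=[29]
6: 0x56 (blk 5, set 1) → L1-HIT  vc=[29]
7: 0x1da (blk 29, set 1) → VC-HIT  vc=[5]
8: 0x192 (blk 25, set 1) → MISS  vc=[5, 29]
9: 0xc5 (blk 12, set 0) → MISS  vc=[5, 29, 16]
10: 0x1d4 (blk 29, set 1) → VC-HIT  vc=[5, 25, 16]

VC = [5, 25, 16]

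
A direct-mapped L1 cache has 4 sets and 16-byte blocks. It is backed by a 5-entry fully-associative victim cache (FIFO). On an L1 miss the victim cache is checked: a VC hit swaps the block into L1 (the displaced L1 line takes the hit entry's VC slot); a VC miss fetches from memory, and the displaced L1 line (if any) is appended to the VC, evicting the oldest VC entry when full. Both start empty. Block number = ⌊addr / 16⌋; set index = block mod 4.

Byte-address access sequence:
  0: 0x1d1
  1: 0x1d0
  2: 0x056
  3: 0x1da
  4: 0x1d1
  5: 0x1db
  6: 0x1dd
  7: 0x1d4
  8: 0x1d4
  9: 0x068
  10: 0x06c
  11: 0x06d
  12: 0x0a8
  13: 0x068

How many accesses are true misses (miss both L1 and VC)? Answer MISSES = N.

  [0] addr=0x1d1 blk=29 s=1: MISS | VC []
  [1] addr=0x1d0 blk=29 s=1: L1-HIT | VC []
  [2] addr=0x56 blk=5 s=1: MISS | VC [29]
  [3] addr=0x1da blk=29 s=1: VC-HIT | VC [5]
  [4] addr=0x1d1 blk=29 s=1: L1-HIT | VC [5]
  [5] addr=0x1db blk=29 s=1: L1-HIT | VC [5]
  [6] addr=0x1dd blk=29 s=1: L1-HIT | VC [5]
  [7] addr=0x1d4 blk=29 s=1: L1-HIT | VC [5]
  [8] addr=0x1d4 blk=29 s=1: L1-HIT | VC [5]
  [9] addr=0x68 blk=6 s=2: MISS | VC [5]
  [10] addr=0x6c blk=6 s=2: L1-HIT | VC [5]
  [11] addr=0x6d blk=6 s=2: L1-HIT | VC [5]
  [12] addr=0xa8 blk=10 s=2: MISS | VC [5, 6]
  [13] addr=0x68 blk=6 s=2: VC-HIT | VC [5, 10]

MISSES = 4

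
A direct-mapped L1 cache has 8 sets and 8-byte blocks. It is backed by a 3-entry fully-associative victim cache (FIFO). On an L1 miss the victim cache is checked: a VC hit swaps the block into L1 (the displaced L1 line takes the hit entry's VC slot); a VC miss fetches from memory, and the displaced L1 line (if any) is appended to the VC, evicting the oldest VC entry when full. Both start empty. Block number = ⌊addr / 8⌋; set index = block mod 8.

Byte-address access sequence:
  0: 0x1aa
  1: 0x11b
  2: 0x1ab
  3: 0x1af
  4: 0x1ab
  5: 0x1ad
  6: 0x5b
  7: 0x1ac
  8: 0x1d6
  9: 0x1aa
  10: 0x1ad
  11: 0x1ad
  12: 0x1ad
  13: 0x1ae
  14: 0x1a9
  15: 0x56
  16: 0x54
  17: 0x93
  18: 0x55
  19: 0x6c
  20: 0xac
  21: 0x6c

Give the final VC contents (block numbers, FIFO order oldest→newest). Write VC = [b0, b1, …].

VC = [18, 53, 21]

#0 0x1aa→b53/s5 MISS; vc=[]
#1 0x11b→b35/s3 MISS; vc=[]
#2 0x1ab→b53/s5 L1-HIT; vc=[]
#3 0x1af→b53/s5 L1-HIT; vc=[]
#4 0x1ab→b53/s5 L1-HIT; vc=[]
#5 0x1ad→b53/s5 L1-HIT; vc=[]
#6 0x5b→b11/s3 MISS; vc=[35]
#7 0x1ac→b53/s5 L1-HIT; vc=[35]
#8 0x1d6→b58/s2 MISS; vc=[35]
#9 0x1aa→b53/s5 L1-HIT; vc=[35]
#10 0x1ad→b53/s5 L1-HIT; vc=[35]
#11 0x1ad→b53/s5 L1-HIT; vc=[35]
#12 0x1ad→b53/s5 L1-HIT; vc=[35]
#13 0x1ae→b53/s5 L1-HIT; vc=[35]
#14 0x1a9→b53/s5 L1-HIT; vc=[35]
#15 0x56→b10/s2 MISS; vc=[35,58]
#16 0x54→b10/s2 L1-HIT; vc=[35,58]
#17 0x93→b18/s2 MISS; vc=[35,58,10]
#18 0x55→b10/s2 VC-HIT; vc=[35,58,18]
#19 0x6c→b13/s5 MISS; vc=[58,18,53]
#20 0xac→b21/s5 MISS; vc=[18,53,13]
#21 0x6c→b13/s5 VC-HIT; vc=[18,53,21]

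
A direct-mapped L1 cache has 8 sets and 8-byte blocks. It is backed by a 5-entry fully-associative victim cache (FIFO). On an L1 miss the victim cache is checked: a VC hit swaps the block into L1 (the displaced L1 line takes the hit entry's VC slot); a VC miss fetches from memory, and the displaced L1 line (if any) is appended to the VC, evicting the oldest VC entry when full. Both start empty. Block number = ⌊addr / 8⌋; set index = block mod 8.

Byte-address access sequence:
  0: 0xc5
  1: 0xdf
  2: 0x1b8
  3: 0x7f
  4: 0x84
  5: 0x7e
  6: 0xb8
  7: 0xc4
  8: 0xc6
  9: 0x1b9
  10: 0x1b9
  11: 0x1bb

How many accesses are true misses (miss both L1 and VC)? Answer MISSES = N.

  [0] addr=0xc5 blk=24 s=0: MISS | VC []
  [1] addr=0xdf blk=27 s=3: MISS | VC []
  [2] addr=0x1b8 blk=55 s=7: MISS | VC []
  [3] addr=0x7f blk=15 s=7: MISS | VC [55]
  [4] addr=0x84 blk=16 s=0: MISS | VC [55, 24]
  [5] addr=0x7e blk=15 s=7: L1-HIT | VC [55, 24]
  [6] addr=0xb8 blk=23 s=7: MISS | VC [55, 24, 15]
  [7] addr=0xc4 blk=24 s=0: VC-HIT | VC [55, 16, 15]
  [8] addr=0xc6 blk=24 s=0: L1-HIT | VC [55, 16, 15]
  [9] addr=0x1b9 blk=55 s=7: VC-HIT | VC [23, 16, 15]
  [10] addr=0x1b9 blk=55 s=7: L1-HIT | VC [23, 16, 15]
  [11] addr=0x1bb blk=55 s=7: L1-HIT | VC [23, 16, 15]

MISSES = 6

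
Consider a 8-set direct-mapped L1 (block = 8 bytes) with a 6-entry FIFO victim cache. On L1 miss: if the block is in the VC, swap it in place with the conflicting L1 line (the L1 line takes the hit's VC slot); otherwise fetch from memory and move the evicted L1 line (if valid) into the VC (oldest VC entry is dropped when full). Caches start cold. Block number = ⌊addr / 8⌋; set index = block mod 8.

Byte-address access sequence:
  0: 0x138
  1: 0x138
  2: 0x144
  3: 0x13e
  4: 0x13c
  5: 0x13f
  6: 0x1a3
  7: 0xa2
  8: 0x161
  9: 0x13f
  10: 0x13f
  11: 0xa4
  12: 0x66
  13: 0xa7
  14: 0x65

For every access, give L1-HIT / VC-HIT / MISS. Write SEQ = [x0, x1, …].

  [0] addr=0x138 blk=39 s=7: MISS | VC []
  [1] addr=0x138 blk=39 s=7: L1-HIT | VC []
  [2] addr=0x144 blk=40 s=0: MISS | VC []
  [3] addr=0x13e blk=39 s=7: L1-HIT | VC []
  [4] addr=0x13c blk=39 s=7: L1-HIT | VC []
  [5] addr=0x13f blk=39 s=7: L1-HIT | VC []
  [6] addr=0x1a3 blk=52 s=4: MISS | VC []
  [7] addr=0xa2 blk=20 s=4: MISS | VC [52]
  [8] addr=0x161 blk=44 s=4: MISS | VC [52, 20]
  [9] addr=0x13f blk=39 s=7: L1-HIT | VC [52, 20]
  [10] addr=0x13f blk=39 s=7: L1-HIT | VC [52, 20]
  [11] addr=0xa4 blk=20 s=4: VC-HIT | VC [52, 44]
  [12] addr=0x66 blk=12 s=4: MISS | VC [52, 44, 20]
  [13] addr=0xa7 blk=20 s=4: VC-HIT | VC [52, 44, 12]
  [14] addr=0x65 blk=12 s=4: VC-HIT | VC [52, 44, 20]

SEQ = [MISS, L1-HIT, MISS, L1-HIT, L1-HIT, L1-HIT, MISS, MISS, MISS, L1-HIT, L1-HIT, VC-HIT, MISS, VC-HIT, VC-HIT]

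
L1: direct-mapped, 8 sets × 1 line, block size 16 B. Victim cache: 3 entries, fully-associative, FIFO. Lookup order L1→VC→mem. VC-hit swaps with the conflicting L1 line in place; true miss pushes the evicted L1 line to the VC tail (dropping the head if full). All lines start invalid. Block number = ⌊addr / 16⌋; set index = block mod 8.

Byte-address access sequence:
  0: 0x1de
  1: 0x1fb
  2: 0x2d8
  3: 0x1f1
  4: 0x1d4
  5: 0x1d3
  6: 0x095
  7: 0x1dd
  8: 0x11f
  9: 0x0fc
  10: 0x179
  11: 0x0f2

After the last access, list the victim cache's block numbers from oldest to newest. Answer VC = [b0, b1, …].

0: 0x1de (blk 29, set 5) → MISS  vc=[]
1: 0x1fb (blk 31, set 7) → MISS  vc=[]
2: 0x2d8 (blk 45, set 5) → MISS  vc=[29]
3: 0x1f1 (blk 31, set 7) → L1-HIT  vc=[29]
4: 0x1d4 (blk 29, set 5) → VC-HIT  vc=[45]
5: 0x1d3 (blk 29, set 5) → L1-HIT  vc=[45]
6: 0x95 (blk 9, set 1) → MISS  vc=[45]
7: 0x1dd (blk 29, set 5) → L1-HIT  vc=[45]
8: 0x11f (blk 17, set 1) → MISS  vc=[45, 9]
9: 0xfc (blk 15, set 7) → MISS  vc=[45, 9, 31]
10: 0x179 (blk 23, set 7) → MISS  vc=[9, 31, 15]
11: 0xf2 (blk 15, set 7) → VC-HIT  vc=[9, 31, 23]

VC = [9, 31, 23]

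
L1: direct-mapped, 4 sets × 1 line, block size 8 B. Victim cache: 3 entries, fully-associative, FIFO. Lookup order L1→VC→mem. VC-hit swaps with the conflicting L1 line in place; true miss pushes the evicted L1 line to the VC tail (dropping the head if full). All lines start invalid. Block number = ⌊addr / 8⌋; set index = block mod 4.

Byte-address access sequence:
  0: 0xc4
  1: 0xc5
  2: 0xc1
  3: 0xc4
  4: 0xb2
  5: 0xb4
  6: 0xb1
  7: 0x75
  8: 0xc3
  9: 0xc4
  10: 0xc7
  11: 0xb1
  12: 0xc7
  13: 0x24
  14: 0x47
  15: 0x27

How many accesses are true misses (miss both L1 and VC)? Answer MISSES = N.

#0 0xc4→b24/s0 MISS; vc=[]
#1 0xc5→b24/s0 L1-HIT; vc=[]
#2 0xc1→b24/s0 L1-HIT; vc=[]
#3 0xc4→b24/s0 L1-HIT; vc=[]
#4 0xb2→b22/s2 MISS; vc=[]
#5 0xb4→b22/s2 L1-HIT; vc=[]
#6 0xb1→b22/s2 L1-HIT; vc=[]
#7 0x75→b14/s2 MISS; vc=[22]
#8 0xc3→b24/s0 L1-HIT; vc=[22]
#9 0xc4→b24/s0 L1-HIT; vc=[22]
#10 0xc7→b24/s0 L1-HIT; vc=[22]
#11 0xb1→b22/s2 VC-HIT; vc=[14]
#12 0xc7→b24/s0 L1-HIT; vc=[14]
#13 0x24→b4/s0 MISS; vc=[14,24]
#14 0x47→b8/s0 MISS; vc=[14,24,4]
#15 0x27→b4/s0 VC-HIT; vc=[14,24,8]

MISSES = 5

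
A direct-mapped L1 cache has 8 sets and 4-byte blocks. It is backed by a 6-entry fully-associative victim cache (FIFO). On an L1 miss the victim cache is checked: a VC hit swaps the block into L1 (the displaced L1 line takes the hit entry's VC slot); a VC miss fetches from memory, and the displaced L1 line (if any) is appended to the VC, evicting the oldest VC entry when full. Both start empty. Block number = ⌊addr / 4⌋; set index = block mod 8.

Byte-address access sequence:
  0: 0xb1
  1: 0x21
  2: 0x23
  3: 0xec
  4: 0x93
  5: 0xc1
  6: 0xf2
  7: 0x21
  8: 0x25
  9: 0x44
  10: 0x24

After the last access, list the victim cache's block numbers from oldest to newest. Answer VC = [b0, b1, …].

VC = [44, 48, 36, 17]

0: 0xb1 (blk 44, set 4) → MISS  vc=[]
1: 0x21 (blk 8, set 0) → MISS  vc=[]
2: 0x23 (blk 8, set 0) → L1-HIT  vc=[]
3: 0xec (blk 59, set 3) → MISS  vc=[]
4: 0x93 (blk 36, set 4) → MISS  vc=[44]
5: 0xc1 (blk 48, set 0) → MISS  vc=[44, 8]
6: 0xf2 (blk 60, set 4) → MISS  vc=[44, 8, 36]
7: 0x21 (blk 8, set 0) → VC-HIT  vc=[44, 48, 36]
8: 0x25 (blk 9, set 1) → MISS  vc=[44, 48, 36]
9: 0x44 (blk 17, set 1) → MISS  vc=[44, 48, 36, 9]
10: 0x24 (blk 9, set 1) → VC-HIT  vc=[44, 48, 36, 17]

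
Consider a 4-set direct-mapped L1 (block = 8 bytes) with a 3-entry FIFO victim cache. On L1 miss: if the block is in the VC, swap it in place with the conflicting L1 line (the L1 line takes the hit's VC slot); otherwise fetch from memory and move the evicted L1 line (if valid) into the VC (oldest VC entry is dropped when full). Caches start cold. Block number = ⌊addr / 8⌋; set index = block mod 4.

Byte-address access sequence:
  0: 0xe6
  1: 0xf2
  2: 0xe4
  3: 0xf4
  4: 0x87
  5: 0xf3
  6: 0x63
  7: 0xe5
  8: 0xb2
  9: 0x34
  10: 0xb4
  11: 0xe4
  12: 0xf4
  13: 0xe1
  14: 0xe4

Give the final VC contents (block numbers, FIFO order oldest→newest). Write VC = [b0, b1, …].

VC = [16, 22, 6]

0: 0xe6 (blk 28, set 0) → MISS  vc=[]
1: 0xf2 (blk 30, set 2) → MISS  vc=[]
2: 0xe4 (blk 28, set 0) → L1-HIT  vc=[]
3: 0xf4 (blk 30, set 2) → L1-HIT  vc=[]
4: 0x87 (blk 16, set 0) → MISS  vc=[28]
5: 0xf3 (blk 30, set 2) → L1-HIT  vc=[28]
6: 0x63 (blk 12, set 0) → MISS  vc=[28, 16]
7: 0xe5 (blk 28, set 0) → VC-HIT  vc=[12, 16]
8: 0xb2 (blk 22, set 2) → MISS  vc=[12, 16, 30]
9: 0x34 (blk 6, set 2) → MISS  vc=[16, 30, 22]
10: 0xb4 (blk 22, set 2) → VC-HIT  vc=[16, 30, 6]
11: 0xe4 (blk 28, set 0) → L1-HIT  vc=[16, 30, 6]
12: 0xf4 (blk 30, set 2) → VC-HIT  vc=[16, 22, 6]
13: 0xe1 (blk 28, set 0) → L1-HIT  vc=[16, 22, 6]
14: 0xe4 (blk 28, set 0) → L1-HIT  vc=[16, 22, 6]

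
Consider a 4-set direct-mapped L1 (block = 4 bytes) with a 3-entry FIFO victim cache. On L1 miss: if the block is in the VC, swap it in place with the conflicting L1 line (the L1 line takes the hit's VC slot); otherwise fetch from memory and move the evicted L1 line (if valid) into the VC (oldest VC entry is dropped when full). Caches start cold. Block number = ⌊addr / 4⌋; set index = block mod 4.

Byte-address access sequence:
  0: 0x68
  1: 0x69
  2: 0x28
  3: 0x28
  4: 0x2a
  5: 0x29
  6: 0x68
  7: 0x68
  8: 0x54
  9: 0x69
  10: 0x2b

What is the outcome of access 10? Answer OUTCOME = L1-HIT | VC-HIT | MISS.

OUTCOME = VC-HIT

0: 0x68 (blk 26, set 2) → MISS  vc=[]
1: 0x69 (blk 26, set 2) → L1-HIT  vc=[]
2: 0x28 (blk 10, set 2) → MISS  vc=[26]
3: 0x28 (blk 10, set 2) → L1-HIT  vc=[26]
4: 0x2a (blk 10, set 2) → L1-HIT  vc=[26]
5: 0x29 (blk 10, set 2) → L1-HIT  vc=[26]
6: 0x68 (blk 26, set 2) → VC-HIT  vc=[10]
7: 0x68 (blk 26, set 2) → L1-HIT  vc=[10]
8: 0x54 (blk 21, set 1) → MISS  vc=[10]
9: 0x69 (blk 26, set 2) → L1-HIT  vc=[10]
10: 0x2b (blk 10, set 2) → VC-HIT  vc=[26]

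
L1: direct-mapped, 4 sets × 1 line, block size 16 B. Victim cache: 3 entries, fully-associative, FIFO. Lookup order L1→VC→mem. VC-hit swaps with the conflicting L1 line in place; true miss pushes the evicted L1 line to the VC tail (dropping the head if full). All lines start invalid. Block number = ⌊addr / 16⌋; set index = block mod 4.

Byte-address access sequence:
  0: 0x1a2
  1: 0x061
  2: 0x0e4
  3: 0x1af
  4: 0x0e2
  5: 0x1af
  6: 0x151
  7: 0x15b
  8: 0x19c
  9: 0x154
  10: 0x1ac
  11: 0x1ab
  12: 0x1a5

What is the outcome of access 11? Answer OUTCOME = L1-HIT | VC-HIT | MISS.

OUTCOME = L1-HIT

0: 0x1a2 (blk 26, set 2) → MISS  vc=[]
1: 0x61 (blk 6, set 2) → MISS  vc=[26]
2: 0xe4 (blk 14, set 2) → MISS  vc=[26, 6]
3: 0x1af (blk 26, set 2) → VC-HIT  vc=[14, 6]
4: 0xe2 (blk 14, set 2) → VC-HIT  vc=[26, 6]
5: 0x1af (blk 26, set 2) → VC-HIT  vc=[14, 6]
6: 0x151 (blk 21, set 1) → MISS  vc=[14, 6]
7: 0x15b (blk 21, set 1) → L1-HIT  vc=[14, 6]
8: 0x19c (blk 25, set 1) → MISS  vc=[14, 6, 21]
9: 0x154 (blk 21, set 1) → VC-HIT  vc=[14, 6, 25]
10: 0x1ac (blk 26, set 2) → L1-HIT  vc=[14, 6, 25]
11: 0x1ab (blk 26, set 2) → L1-HIT  vc=[14, 6, 25]
12: 0x1a5 (blk 26, set 2) → L1-HIT  vc=[14, 6, 25]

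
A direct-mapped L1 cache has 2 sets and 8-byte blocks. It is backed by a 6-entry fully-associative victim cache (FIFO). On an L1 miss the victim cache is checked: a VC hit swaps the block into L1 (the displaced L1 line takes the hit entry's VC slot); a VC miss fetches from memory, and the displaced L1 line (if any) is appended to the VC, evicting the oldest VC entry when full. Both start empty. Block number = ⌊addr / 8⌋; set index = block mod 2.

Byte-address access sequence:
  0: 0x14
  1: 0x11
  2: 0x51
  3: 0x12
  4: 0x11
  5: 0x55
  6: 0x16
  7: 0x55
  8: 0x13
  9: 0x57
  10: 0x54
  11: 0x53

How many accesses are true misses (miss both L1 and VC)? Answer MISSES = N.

#0 0x14→b2/s0 MISS; vc=[]
#1 0x11→b2/s0 L1-HIT; vc=[]
#2 0x51→b10/s0 MISS; vc=[2]
#3 0x12→b2/s0 VC-HIT; vc=[10]
#4 0x11→b2/s0 L1-HIT; vc=[10]
#5 0x55→b10/s0 VC-HIT; vc=[2]
#6 0x16→b2/s0 VC-HIT; vc=[10]
#7 0x55→b10/s0 VC-HIT; vc=[2]
#8 0x13→b2/s0 VC-HIT; vc=[10]
#9 0x57→b10/s0 VC-HIT; vc=[2]
#10 0x54→b10/s0 L1-HIT; vc=[2]
#11 0x53→b10/s0 L1-HIT; vc=[2]

MISSES = 2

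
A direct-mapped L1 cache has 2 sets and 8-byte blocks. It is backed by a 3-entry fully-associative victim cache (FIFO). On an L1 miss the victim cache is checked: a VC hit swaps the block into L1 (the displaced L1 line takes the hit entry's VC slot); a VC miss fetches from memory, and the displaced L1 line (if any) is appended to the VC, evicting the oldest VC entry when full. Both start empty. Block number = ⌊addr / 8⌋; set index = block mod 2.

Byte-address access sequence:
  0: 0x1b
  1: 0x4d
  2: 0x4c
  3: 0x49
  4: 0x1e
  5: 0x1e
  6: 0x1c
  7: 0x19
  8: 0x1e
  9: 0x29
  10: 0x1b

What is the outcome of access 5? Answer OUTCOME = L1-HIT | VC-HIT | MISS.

#0 0x1b→b3/s1 MISS; vc=[]
#1 0x4d→b9/s1 MISS; vc=[3]
#2 0x4c→b9/s1 L1-HIT; vc=[3]
#3 0x49→b9/s1 L1-HIT; vc=[3]
#4 0x1e→b3/s1 VC-HIT; vc=[9]
#5 0x1e→b3/s1 L1-HIT; vc=[9]
#6 0x1c→b3/s1 L1-HIT; vc=[9]
#7 0x19→b3/s1 L1-HIT; vc=[9]
#8 0x1e→b3/s1 L1-HIT; vc=[9]
#9 0x29→b5/s1 MISS; vc=[9,3]
#10 0x1b→b3/s1 VC-HIT; vc=[9,5]

OUTCOME = L1-HIT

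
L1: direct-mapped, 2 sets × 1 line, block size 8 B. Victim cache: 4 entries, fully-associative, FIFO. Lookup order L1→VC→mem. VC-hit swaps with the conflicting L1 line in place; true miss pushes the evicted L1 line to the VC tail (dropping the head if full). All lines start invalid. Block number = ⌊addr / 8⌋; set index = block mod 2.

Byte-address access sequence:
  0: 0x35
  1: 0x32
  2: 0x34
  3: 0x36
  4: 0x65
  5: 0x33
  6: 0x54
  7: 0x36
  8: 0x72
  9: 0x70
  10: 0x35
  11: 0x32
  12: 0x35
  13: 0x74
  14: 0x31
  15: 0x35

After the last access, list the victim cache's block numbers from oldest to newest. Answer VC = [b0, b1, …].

#0 0x35→b6/s0 MISS; vc=[]
#1 0x32→b6/s0 L1-HIT; vc=[]
#2 0x34→b6/s0 L1-HIT; vc=[]
#3 0x36→b6/s0 L1-HIT; vc=[]
#4 0x65→b12/s0 MISS; vc=[6]
#5 0x33→b6/s0 VC-HIT; vc=[12]
#6 0x54→b10/s0 MISS; vc=[12,6]
#7 0x36→b6/s0 VC-HIT; vc=[12,10]
#8 0x72→b14/s0 MISS; vc=[12,10,6]
#9 0x70→b14/s0 L1-HIT; vc=[12,10,6]
#10 0x35→b6/s0 VC-HIT; vc=[12,10,14]
#11 0x32→b6/s0 L1-HIT; vc=[12,10,14]
#12 0x35→b6/s0 L1-HIT; vc=[12,10,14]
#13 0x74→b14/s0 VC-HIT; vc=[12,10,6]
#14 0x31→b6/s0 VC-HIT; vc=[12,10,14]
#15 0x35→b6/s0 L1-HIT; vc=[12,10,14]

VC = [12, 10, 14]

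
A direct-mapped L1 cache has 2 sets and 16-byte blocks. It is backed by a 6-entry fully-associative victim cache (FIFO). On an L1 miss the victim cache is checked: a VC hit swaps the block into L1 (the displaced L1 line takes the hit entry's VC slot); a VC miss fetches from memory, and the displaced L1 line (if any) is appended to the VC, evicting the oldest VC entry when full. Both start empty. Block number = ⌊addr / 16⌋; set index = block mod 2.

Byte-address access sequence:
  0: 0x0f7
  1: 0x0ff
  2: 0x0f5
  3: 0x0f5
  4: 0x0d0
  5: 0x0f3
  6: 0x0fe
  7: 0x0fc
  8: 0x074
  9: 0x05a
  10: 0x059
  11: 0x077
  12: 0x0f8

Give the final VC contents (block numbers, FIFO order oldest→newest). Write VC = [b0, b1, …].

VC = [13, 7, 5]

0: 0xf7 (blk 15, set 1) → MISS  vc=[]
1: 0xff (blk 15, set 1) → L1-HIT  vc=[]
2: 0xf5 (blk 15, set 1) → L1-HIT  vc=[]
3: 0xf5 (blk 15, set 1) → L1-HIT  vc=[]
4: 0xd0 (blk 13, set 1) → MISS  vc=[15]
5: 0xf3 (blk 15, set 1) → VC-HIT  vc=[13]
6: 0xfe (blk 15, set 1) → L1-HIT  vc=[13]
7: 0xfc (blk 15, set 1) → L1-HIT  vc=[13]
8: 0x74 (blk 7, set 1) → MISS  vc=[13, 15]
9: 0x5a (blk 5, set 1) → MISS  vc=[13, 15, 7]
10: 0x59 (blk 5, set 1) → L1-HIT  vc=[13, 15, 7]
11: 0x77 (blk 7, set 1) → VC-HIT  vc=[13, 15, 5]
12: 0xf8 (blk 15, set 1) → VC-HIT  vc=[13, 7, 5]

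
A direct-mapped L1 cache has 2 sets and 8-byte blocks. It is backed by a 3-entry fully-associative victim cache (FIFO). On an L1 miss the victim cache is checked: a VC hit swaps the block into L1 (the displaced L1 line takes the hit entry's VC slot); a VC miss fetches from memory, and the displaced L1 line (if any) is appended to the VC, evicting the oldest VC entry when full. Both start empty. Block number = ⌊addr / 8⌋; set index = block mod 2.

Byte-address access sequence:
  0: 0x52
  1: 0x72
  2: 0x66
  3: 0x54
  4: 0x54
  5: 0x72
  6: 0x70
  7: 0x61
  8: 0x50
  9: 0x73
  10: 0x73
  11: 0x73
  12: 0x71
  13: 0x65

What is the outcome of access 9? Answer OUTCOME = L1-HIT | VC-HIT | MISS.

  [0] addr=0x52 blk=10 s=0: MISS | VC []
  [1] addr=0x72 blk=14 s=0: MISS | VC [10]
  [2] addr=0x66 blk=12 s=0: MISS | VC [10, 14]
  [3] addr=0x54 blk=10 s=0: VC-HIT | VC [12, 14]
  [4] addr=0x54 blk=10 s=0: L1-HIT | VC [12, 14]
  [5] addr=0x72 blk=14 s=0: VC-HIT | VC [12, 10]
  [6] addr=0x70 blk=14 s=0: L1-HIT | VC [12, 10]
  [7] addr=0x61 blk=12 s=0: VC-HIT | VC [14, 10]
  [8] addr=0x50 blk=10 s=0: VC-HIT | VC [14, 12]
  [9] addr=0x73 blk=14 s=0: VC-HIT | VC [10, 12]
  [10] addr=0x73 blk=14 s=0: L1-HIT | VC [10, 12]
  [11] addr=0x73 blk=14 s=0: L1-HIT | VC [10, 12]
  [12] addr=0x71 blk=14 s=0: L1-HIT | VC [10, 12]
  [13] addr=0x65 blk=12 s=0: VC-HIT | VC [10, 14]

OUTCOME = VC-HIT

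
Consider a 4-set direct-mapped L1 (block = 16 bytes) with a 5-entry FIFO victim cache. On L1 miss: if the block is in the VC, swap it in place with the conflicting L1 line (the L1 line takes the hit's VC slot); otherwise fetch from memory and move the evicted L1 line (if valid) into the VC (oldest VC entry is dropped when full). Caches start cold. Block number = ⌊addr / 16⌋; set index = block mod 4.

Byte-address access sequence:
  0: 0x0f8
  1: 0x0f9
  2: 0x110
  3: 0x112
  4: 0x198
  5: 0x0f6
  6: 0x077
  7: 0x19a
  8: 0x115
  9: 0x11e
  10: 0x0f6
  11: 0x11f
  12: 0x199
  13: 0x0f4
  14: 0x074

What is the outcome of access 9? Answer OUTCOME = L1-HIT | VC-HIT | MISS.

OUTCOME = L1-HIT

  [0] addr=0xf8 blk=15 s=3: MISS | VC []
  [1] addr=0xf9 blk=15 s=3: L1-HIT | VC []
  [2] addr=0x110 blk=17 s=1: MISS | VC []
  [3] addr=0x112 blk=17 s=1: L1-HIT | VC []
  [4] addr=0x198 blk=25 s=1: MISS | VC [17]
  [5] addr=0xf6 blk=15 s=3: L1-HIT | VC [17]
  [6] addr=0x77 blk=7 s=3: MISS | VC [17, 15]
  [7] addr=0x19a blk=25 s=1: L1-HIT | VC [17, 15]
  [8] addr=0x115 blk=17 s=1: VC-HIT | VC [25, 15]
  [9] addr=0x11e blk=17 s=1: L1-HIT | VC [25, 15]
  [10] addr=0xf6 blk=15 s=3: VC-HIT | VC [25, 7]
  [11] addr=0x11f blk=17 s=1: L1-HIT | VC [25, 7]
  [12] addr=0x199 blk=25 s=1: VC-HIT | VC [17, 7]
  [13] addr=0xf4 blk=15 s=3: L1-HIT | VC [17, 7]
  [14] addr=0x74 blk=7 s=3: VC-HIT | VC [17, 15]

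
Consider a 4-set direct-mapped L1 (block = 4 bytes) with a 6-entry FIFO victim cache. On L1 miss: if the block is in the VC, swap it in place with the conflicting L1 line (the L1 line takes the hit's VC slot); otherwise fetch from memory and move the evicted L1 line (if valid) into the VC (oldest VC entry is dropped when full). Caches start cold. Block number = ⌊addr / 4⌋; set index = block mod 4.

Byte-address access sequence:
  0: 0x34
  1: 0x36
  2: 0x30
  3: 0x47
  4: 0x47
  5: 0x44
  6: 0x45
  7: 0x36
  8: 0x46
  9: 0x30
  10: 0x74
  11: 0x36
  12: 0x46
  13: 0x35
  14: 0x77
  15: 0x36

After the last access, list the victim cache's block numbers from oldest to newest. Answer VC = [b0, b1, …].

  [0] addr=0x34 blk=13 s=1: MISS | VC []
  [1] addr=0x36 blk=13 s=1: L1-HIT | VC []
  [2] addr=0x30 blk=12 s=0: MISS | VC []
  [3] addr=0x47 blk=17 s=1: MISS | VC [13]
  [4] addr=0x47 blk=17 s=1: L1-HIT | VC [13]
  [5] addr=0x44 blk=17 s=1: L1-HIT | VC [13]
  [6] addr=0x45 blk=17 s=1: L1-HIT | VC [13]
  [7] addr=0x36 blk=13 s=1: VC-HIT | VC [17]
  [8] addr=0x46 blk=17 s=1: VC-HIT | VC [13]
  [9] addr=0x30 blk=12 s=0: L1-HIT | VC [13]
  [10] addr=0x74 blk=29 s=1: MISS | VC [13, 17]
  [11] addr=0x36 blk=13 s=1: VC-HIT | VC [29, 17]
  [12] addr=0x46 blk=17 s=1: VC-HIT | VC [29, 13]
  [13] addr=0x35 blk=13 s=1: VC-HIT | VC [29, 17]
  [14] addr=0x77 blk=29 s=1: VC-HIT | VC [13, 17]
  [15] addr=0x36 blk=13 s=1: VC-HIT | VC [29, 17]

VC = [29, 17]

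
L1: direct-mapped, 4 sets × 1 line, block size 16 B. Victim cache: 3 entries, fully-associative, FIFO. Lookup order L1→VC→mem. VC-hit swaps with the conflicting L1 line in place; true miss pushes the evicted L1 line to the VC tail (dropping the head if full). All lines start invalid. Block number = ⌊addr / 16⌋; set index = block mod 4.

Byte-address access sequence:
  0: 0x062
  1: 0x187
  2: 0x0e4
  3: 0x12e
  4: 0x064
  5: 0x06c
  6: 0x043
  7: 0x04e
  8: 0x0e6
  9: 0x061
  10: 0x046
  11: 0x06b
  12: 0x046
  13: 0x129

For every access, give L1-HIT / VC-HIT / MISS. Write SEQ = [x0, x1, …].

#0 0x62→b6/s2 MISS; vc=[]
#1 0x187→b24/s0 MISS; vc=[]
#2 0xe4→b14/s2 MISS; vc=[6]
#3 0x12e→b18/s2 MISS; vc=[6,14]
#4 0x64→b6/s2 VC-HIT; vc=[18,14]
#5 0x6c→b6/s2 L1-HIT; vc=[18,14]
#6 0x43→b4/s0 MISS; vc=[18,14,24]
#7 0x4e→b4/s0 L1-HIT; vc=[18,14,24]
#8 0xe6→b14/s2 VC-HIT; vc=[18,6,24]
#9 0x61→b6/s2 VC-HIT; vc=[18,14,24]
#10 0x46→b4/s0 L1-HIT; vc=[18,14,24]
#11 0x6b→b6/s2 L1-HIT; vc=[18,14,24]
#12 0x46→b4/s0 L1-HIT; vc=[18,14,24]
#13 0x129→b18/s2 VC-HIT; vc=[6,14,24]

SEQ = [MISS, MISS, MISS, MISS, VC-HIT, L1-HIT, MISS, L1-HIT, VC-HIT, VC-HIT, L1-HIT, L1-HIT, L1-HIT, VC-HIT]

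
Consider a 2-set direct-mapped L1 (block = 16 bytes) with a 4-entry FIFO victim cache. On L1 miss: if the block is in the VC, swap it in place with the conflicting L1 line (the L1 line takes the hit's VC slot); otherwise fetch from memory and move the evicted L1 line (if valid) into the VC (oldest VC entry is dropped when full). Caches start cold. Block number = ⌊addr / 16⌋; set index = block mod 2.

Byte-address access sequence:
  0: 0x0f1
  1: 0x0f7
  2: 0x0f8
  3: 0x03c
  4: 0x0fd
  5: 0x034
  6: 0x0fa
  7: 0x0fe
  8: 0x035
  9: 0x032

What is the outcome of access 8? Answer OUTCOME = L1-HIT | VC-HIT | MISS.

0: 0xf1 (blk 15, set 1) → MISS  vc=[]
1: 0xf7 (blk 15, set 1) → L1-HIT  vc=[]
2: 0xf8 (blk 15, set 1) → L1-HIT  vc=[]
3: 0x3c (blk 3, set 1) → MISS  vc=[15]
4: 0xfd (blk 15, set 1) → VC-HIT  vc=[3]
5: 0x34 (blk 3, set 1) → VC-HIT  vc=[15]
6: 0xfa (blk 15, set 1) → VC-HIT  vc=[3]
7: 0xfe (blk 15, set 1) → L1-HIT  vc=[3]
8: 0x35 (blk 3, set 1) → VC-HIT  vc=[15]
9: 0x32 (blk 3, set 1) → L1-HIT  vc=[15]

OUTCOME = VC-HIT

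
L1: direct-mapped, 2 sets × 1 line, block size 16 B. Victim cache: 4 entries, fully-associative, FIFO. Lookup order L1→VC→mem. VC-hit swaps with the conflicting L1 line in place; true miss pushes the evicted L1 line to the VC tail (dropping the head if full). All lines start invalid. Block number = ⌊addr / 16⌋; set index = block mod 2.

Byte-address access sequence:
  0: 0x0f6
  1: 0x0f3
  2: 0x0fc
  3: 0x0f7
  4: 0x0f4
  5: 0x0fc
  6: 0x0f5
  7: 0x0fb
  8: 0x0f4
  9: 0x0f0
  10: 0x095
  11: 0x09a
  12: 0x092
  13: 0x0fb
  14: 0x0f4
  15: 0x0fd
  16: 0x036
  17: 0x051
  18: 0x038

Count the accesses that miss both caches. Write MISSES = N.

MISSES = 4

  [0] addr=0xf6 blk=15 s=1: MISS | VC []
  [1] addr=0xf3 blk=15 s=1: L1-HIT | VC []
  [2] addr=0xfc blk=15 s=1: L1-HIT | VC []
  [3] addr=0xf7 blk=15 s=1: L1-HIT | VC []
  [4] addr=0xf4 blk=15 s=1: L1-HIT | VC []
  [5] addr=0xfc blk=15 s=1: L1-HIT | VC []
  [6] addr=0xf5 blk=15 s=1: L1-HIT | VC []
  [7] addr=0xfb blk=15 s=1: L1-HIT | VC []
  [8] addr=0xf4 blk=15 s=1: L1-HIT | VC []
  [9] addr=0xf0 blk=15 s=1: L1-HIT | VC []
  [10] addr=0x95 blk=9 s=1: MISS | VC [15]
  [11] addr=0x9a blk=9 s=1: L1-HIT | VC [15]
  [12] addr=0x92 blk=9 s=1: L1-HIT | VC [15]
  [13] addr=0xfb blk=15 s=1: VC-HIT | VC [9]
  [14] addr=0xf4 blk=15 s=1: L1-HIT | VC [9]
  [15] addr=0xfd blk=15 s=1: L1-HIT | VC [9]
  [16] addr=0x36 blk=3 s=1: MISS | VC [9, 15]
  [17] addr=0x51 blk=5 s=1: MISS | VC [9, 15, 3]
  [18] addr=0x38 blk=3 s=1: VC-HIT | VC [9, 15, 5]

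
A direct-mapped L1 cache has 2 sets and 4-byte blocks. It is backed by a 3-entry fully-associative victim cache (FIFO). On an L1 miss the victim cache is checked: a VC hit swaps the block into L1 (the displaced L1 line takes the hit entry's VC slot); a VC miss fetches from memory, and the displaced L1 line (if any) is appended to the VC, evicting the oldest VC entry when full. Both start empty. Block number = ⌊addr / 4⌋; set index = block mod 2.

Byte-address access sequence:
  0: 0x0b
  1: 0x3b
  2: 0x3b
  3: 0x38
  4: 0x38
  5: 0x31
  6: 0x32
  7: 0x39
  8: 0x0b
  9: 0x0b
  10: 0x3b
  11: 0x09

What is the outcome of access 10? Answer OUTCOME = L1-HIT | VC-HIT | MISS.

#0 0xb→b2/s0 MISS; vc=[]
#1 0x3b→b14/s0 MISS; vc=[2]
#2 0x3b→b14/s0 L1-HIT; vc=[2]
#3 0x38→b14/s0 L1-HIT; vc=[2]
#4 0x38→b14/s0 L1-HIT; vc=[2]
#5 0x31→b12/s0 MISS; vc=[2,14]
#6 0x32→b12/s0 L1-HIT; vc=[2,14]
#7 0x39→b14/s0 VC-HIT; vc=[2,12]
#8 0xb→b2/s0 VC-HIT; vc=[14,12]
#9 0xb→b2/s0 L1-HIT; vc=[14,12]
#10 0x3b→b14/s0 VC-HIT; vc=[2,12]
#11 0x9→b2/s0 VC-HIT; vc=[14,12]

OUTCOME = VC-HIT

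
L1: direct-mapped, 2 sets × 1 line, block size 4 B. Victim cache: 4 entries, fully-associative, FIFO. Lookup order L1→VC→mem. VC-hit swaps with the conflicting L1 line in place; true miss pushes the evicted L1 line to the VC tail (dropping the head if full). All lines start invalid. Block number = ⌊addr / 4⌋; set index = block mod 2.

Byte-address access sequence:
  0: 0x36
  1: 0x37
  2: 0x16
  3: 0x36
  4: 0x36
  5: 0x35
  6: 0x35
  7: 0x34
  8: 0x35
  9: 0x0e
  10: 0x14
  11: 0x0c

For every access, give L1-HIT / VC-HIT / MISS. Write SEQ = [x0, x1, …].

0: 0x36 (blk 13, set 1) → MISS  vc=[]
1: 0x37 (blk 13, set 1) → L1-HIT  vc=[]
2: 0x16 (blk 5, set 1) → MISS  vc=[13]
3: 0x36 (blk 13, set 1) → VC-HIT  vc=[5]
4: 0x36 (blk 13, set 1) → L1-HIT  vc=[5]
5: 0x35 (blk 13, set 1) → L1-HIT  vc=[5]
6: 0x35 (blk 13, set 1) → L1-HIT  vc=[5]
7: 0x34 (blk 13, set 1) → L1-HIT  vc=[5]
8: 0x35 (blk 13, set 1) → L1-HIT  vc=[5]
9: 0xe (blk 3, set 1) → MISS  vc=[5, 13]
10: 0x14 (blk 5, set 1) → VC-HIT  vc=[3, 13]
11: 0xc (blk 3, set 1) → VC-HIT  vc=[5, 13]

SEQ = [MISS, L1-HIT, MISS, VC-HIT, L1-HIT, L1-HIT, L1-HIT, L1-HIT, L1-HIT, MISS, VC-HIT, VC-HIT]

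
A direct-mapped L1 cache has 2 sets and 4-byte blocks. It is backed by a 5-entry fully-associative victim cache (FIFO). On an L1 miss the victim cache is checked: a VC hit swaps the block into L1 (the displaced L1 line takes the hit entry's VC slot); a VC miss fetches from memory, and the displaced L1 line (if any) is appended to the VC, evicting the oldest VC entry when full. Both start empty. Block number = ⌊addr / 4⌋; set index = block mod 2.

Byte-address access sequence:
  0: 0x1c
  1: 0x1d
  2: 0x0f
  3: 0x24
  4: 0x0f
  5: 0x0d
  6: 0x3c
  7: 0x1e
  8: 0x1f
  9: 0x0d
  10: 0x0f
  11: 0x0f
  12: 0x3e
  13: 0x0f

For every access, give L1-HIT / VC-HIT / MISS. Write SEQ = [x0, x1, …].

#0 0x1c→b7/s1 MISS; vc=[]
#1 0x1d→b7/s1 L1-HIT; vc=[]
#2 0xf→b3/s1 MISS; vc=[7]
#3 0x24→b9/s1 MISS; vc=[7,3]
#4 0xf→b3/s1 VC-HIT; vc=[7,9]
#5 0xd→b3/s1 L1-HIT; vc=[7,9]
#6 0x3c→b15/s1 MISS; vc=[7,9,3]
#7 0x1e→b7/s1 VC-HIT; vc=[15,9,3]
#8 0x1f→b7/s1 L1-HIT; vc=[15,9,3]
#9 0xd→b3/s1 VC-HIT; vc=[15,9,7]
#10 0xf→b3/s1 L1-HIT; vc=[15,9,7]
#11 0xf→b3/s1 L1-HIT; vc=[15,9,7]
#12 0x3e→b15/s1 VC-HIT; vc=[3,9,7]
#13 0xf→b3/s1 VC-HIT; vc=[15,9,7]

SEQ = [MISS, L1-HIT, MISS, MISS, VC-HIT, L1-HIT, MISS, VC-HIT, L1-HIT, VC-HIT, L1-HIT, L1-HIT, VC-HIT, VC-HIT]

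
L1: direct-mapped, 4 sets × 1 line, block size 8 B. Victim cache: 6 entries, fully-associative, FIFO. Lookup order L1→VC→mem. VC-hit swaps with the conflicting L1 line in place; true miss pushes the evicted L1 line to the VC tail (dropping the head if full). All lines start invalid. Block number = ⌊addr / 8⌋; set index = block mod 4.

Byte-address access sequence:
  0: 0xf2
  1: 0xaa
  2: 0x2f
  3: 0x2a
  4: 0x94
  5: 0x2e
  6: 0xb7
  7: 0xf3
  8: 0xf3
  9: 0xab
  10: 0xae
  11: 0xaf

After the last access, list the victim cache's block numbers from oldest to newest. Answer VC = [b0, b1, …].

VC = [5, 22, 18]

  [0] addr=0xf2 blk=30 s=2: MISS | VC []
  [1] addr=0xaa blk=21 s=1: MISS | VC []
  [2] addr=0x2f blk=5 s=1: MISS | VC [21]
  [3] addr=0x2a blk=5 s=1: L1-HIT | VC [21]
  [4] addr=0x94 blk=18 s=2: MISS | VC [21, 30]
  [5] addr=0x2e blk=5 s=1: L1-HIT | VC [21, 30]
  [6] addr=0xb7 blk=22 s=2: MISS | VC [21, 30, 18]
  [7] addr=0xf3 blk=30 s=2: VC-HIT | VC [21, 22, 18]
  [8] addr=0xf3 blk=30 s=2: L1-HIT | VC [21, 22, 18]
  [9] addr=0xab blk=21 s=1: VC-HIT | VC [5, 22, 18]
  [10] addr=0xae blk=21 s=1: L1-HIT | VC [5, 22, 18]
  [11] addr=0xaf blk=21 s=1: L1-HIT | VC [5, 22, 18]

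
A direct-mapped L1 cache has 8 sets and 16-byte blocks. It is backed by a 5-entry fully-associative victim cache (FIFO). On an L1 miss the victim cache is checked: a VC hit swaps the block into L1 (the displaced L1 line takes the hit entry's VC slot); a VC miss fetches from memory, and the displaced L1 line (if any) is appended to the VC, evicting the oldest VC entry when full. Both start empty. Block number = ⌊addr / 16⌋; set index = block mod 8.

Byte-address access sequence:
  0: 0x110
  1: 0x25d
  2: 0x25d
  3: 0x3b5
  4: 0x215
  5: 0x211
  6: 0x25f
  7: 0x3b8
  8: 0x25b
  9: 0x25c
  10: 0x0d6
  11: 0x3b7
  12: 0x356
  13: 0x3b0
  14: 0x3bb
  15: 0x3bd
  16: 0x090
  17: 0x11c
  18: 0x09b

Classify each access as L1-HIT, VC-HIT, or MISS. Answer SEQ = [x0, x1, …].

SEQ = [MISS, MISS, L1-HIT, MISS, MISS, L1-HIT, L1-HIT, L1-HIT, L1-HIT, L1-HIT, MISS, L1-HIT, MISS, L1-HIT, L1-HIT, L1-HIT, MISS, VC-HIT, VC-HIT]

  [0] addr=0x110 blk=17 s=1: MISS | VC []
  [1] addr=0x25d blk=37 s=5: MISS | VC []
  [2] addr=0x25d blk=37 s=5: L1-HIT | VC []
  [3] addr=0x3b5 blk=59 s=3: MISS | VC []
  [4] addr=0x215 blk=33 s=1: MISS | VC [17]
  [5] addr=0x211 blk=33 s=1: L1-HIT | VC [17]
  [6] addr=0x25f blk=37 s=5: L1-HIT | VC [17]
  [7] addr=0x3b8 blk=59 s=3: L1-HIT | VC [17]
  [8] addr=0x25b blk=37 s=5: L1-HIT | VC [17]
  [9] addr=0x25c blk=37 s=5: L1-HIT | VC [17]
  [10] addr=0xd6 blk=13 s=5: MISS | VC [17, 37]
  [11] addr=0x3b7 blk=59 s=3: L1-HIT | VC [17, 37]
  [12] addr=0x356 blk=53 s=5: MISS | VC [17, 37, 13]
  [13] addr=0x3b0 blk=59 s=3: L1-HIT | VC [17, 37, 13]
  [14] addr=0x3bb blk=59 s=3: L1-HIT | VC [17, 37, 13]
  [15] addr=0x3bd blk=59 s=3: L1-HIT | VC [17, 37, 13]
  [16] addr=0x90 blk=9 s=1: MISS | VC [17, 37, 13, 33]
  [17] addr=0x11c blk=17 s=1: VC-HIT | VC [9, 37, 13, 33]
  [18] addr=0x9b blk=9 s=1: VC-HIT | VC [17, 37, 13, 33]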